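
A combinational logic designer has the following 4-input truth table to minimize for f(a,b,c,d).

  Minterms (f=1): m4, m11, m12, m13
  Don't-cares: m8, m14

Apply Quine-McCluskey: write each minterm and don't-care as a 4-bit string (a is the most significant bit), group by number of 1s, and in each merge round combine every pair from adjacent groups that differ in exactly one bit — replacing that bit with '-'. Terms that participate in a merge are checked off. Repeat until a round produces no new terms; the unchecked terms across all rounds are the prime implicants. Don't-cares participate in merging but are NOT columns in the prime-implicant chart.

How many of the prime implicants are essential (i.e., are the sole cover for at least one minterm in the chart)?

3

[col 0] 0100*, 1000*, 1011, 1100*, 1101*, 1110*
[col 1] -100, 1-00, 11-0, 110-
Prime implicants: -100, 1-00, 1011, 11-0, 110-
PI chart (minterm → PIs covering it):
  4 | -100  (sole → essential)
  11 | 1011  (sole → essential)
  12 | -100,1-00,11-0,110-
  13 | 110-  (sole → essential)
Essential prime implicants: -100, 1011, 110-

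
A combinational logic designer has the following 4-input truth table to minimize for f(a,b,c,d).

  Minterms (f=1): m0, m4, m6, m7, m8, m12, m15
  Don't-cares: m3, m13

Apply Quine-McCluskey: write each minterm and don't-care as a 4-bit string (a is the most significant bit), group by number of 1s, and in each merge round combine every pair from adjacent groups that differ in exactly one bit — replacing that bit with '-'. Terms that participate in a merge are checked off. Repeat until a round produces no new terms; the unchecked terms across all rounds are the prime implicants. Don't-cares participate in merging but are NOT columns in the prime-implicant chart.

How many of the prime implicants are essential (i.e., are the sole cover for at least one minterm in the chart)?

1

[col 0] 0000*, 0011*, 0100*, 0110*, 0111*, 1000*, 1100*, 1101*, 1111*
[col 1] -000*, -100*, -111, 0-00*, 0-11, 01-0, 011-, 1-00*, 11-1, 110-
[col 2] --00
Prime implicants: --00, -111, 0-11, 01-0, 011-, 11-1, 110-
PI chart (minterm → PIs covering it):
  0 | --00  (sole → essential)
  4 | --00,01-0
  6 | 01-0,011-
  7 | -111,0-11,011-
  8 | --00  (sole → essential)
  12 | --00,110-
  15 | -111,11-1
Essential prime implicants: --00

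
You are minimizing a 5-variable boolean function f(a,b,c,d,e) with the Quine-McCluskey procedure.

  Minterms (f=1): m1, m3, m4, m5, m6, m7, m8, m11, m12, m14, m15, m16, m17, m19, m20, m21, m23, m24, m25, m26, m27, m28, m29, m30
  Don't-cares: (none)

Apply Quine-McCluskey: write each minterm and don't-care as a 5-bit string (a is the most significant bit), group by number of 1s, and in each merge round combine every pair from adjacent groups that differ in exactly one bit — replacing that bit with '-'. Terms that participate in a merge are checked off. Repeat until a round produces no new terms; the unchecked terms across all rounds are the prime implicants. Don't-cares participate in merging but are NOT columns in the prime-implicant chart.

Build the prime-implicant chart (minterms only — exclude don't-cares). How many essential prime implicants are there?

[col 0] 00001*, 00011*, 00100*, 00101*, 00110*, 00111*, 01000*, 01011*, 01100*, 01110*, 01111*, 10000*, 10001*, 10011*, 10100*, 10101*, 10111*, 11000*, 11001*, 11010*, 11011*, 11100*, 11101*, 11110*
[col 1] -0001*, -0011*, -0100*, -0101*, -0111*, -1000*, -1011*, -1100*, -1110*, 0-011*, 0-100*, 0-110*, 0-111*, 00-01*, 00-11*, 000-1*, 001-0*, 001-1*, 0010-*, 0011-*, 01-00*, 01-11*, 011-0*, 0111-*, 1-000*, 1-001*, 1-011*, 1-100*, 1-101*, 10-00*, 10-01*, 10-11*, 100-1*, 1000-*, 101-1*, 1010-*, 11-00*, 11-01*, 11-10*, 110-0*, 110-1*, 1100-*, 1101-*, 111-0*, 1110-*
[col 2] --011, --100, -0-01*, -0-11*, -00-1*, -01-1*, -010-, -1-00, -11-0, 0--11, 0-1-0, 0-11-, 00--1*, 001--, 1--00*, 1--01*, 1-0-1, 1-00-*, 1-10-*, 10--1*, 10-0-*, 11--0, 11-0-*, 110--
[col 3] -0--1, 1--0-
Prime implicants: --011, --100, -0--1, -010-, -1-00, -11-0, 0--11, 0-1-0, 0-11-, 001--, 1--0-, 1-0-1, 11--0, 110--
PI chart (minterm → PIs covering it):
  1 | -0--1  (sole → essential)
  3 | --011,-0--1,0--11
  4 | --100,-010-,0-1-0,001--
  5 | -0--1,-010-,001--
  6 | 0-1-0,0-11-,001--
  7 | -0--1,0--11,0-11-,001--
  8 | -1-00  (sole → essential)
  11 | --011,0--11
  12 | --100,-1-00,-11-0,0-1-0
  14 | -11-0,0-1-0,0-11-
  15 | 0--11,0-11-
  16 | 1--0-  (sole → essential)
  17 | -0--1,1--0-,1-0-1
  19 | --011,-0--1,1-0-1
  20 | --100,-010-,1--0-
  21 | -0--1,-010-,1--0-
  23 | -0--1  (sole → essential)
  24 | -1-00,1--0-,11--0,110--
  25 | 1--0-,1-0-1,110--
  26 | 11--0,110--
  27 | --011,1-0-1,110--
  28 | --100,-1-00,-11-0,1--0-,11--0
  29 | 1--0-  (sole → essential)
  30 | -11-0,11--0
Essential prime implicants: -0--1, -1-00, 1--0-

3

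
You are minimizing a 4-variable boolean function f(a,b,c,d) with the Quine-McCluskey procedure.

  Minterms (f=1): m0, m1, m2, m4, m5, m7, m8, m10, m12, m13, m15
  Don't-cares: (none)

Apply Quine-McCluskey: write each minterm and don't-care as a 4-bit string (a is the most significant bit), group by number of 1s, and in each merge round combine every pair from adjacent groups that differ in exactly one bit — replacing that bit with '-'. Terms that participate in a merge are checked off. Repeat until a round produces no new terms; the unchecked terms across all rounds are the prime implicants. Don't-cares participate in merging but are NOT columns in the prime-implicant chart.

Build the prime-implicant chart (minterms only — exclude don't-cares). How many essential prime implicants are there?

size-2^0 implicants → 0000(✓)  0001(✓)  0010(✓)  0100(✓)  0101(✓)  0111(✓)  1000(✓)  1010(✓)  1100(✓)  1101(✓)  1111(✓)
size-2^1 implicants → -000(✓)  -010(✓)  -100(✓)  -101(✓)  -111(✓)  0-00(✓)  0-01(✓)  00-0(✓)  000-(✓)  01-1(✓)  010-(✓)  1-00(✓)  10-0(✓)  11-1(✓)  110-(✓)
size-2^2 implicants → --00  -0-0  -1-1  -10-  0-0-
Unchecked terms (primes): --00, -0-0, -1-1, -10-, 0-0-
Minterm coverage:
  m0 ⊆ --00,-0-0,0-0-
  m1 ⊆ 0-0- [E]
  m2 ⊆ -0-0 [E]
  m4 ⊆ --00,-10-,0-0-
  m5 ⊆ -1-1,-10-,0-0-
  m7 ⊆ -1-1 [E]
  m8 ⊆ --00,-0-0
  m10 ⊆ -0-0 [E]
  m12 ⊆ --00,-10-
  m13 ⊆ -1-1,-10-
  m15 ⊆ -1-1 [E]
E = {-0-0, -1-1, 0-0-}

3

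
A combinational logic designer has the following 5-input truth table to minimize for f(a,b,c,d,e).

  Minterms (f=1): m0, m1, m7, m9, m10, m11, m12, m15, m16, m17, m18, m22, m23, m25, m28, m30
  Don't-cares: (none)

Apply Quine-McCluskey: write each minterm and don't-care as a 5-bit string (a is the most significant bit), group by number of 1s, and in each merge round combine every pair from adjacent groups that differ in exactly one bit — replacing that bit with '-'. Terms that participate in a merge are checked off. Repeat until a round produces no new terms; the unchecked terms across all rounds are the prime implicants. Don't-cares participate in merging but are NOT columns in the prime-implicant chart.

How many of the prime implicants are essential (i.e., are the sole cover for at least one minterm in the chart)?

size-2^0 implicants → 00000(✓)  00001(✓)  00111(✓)  01001(✓)  01010(✓)  01011(✓)  01100(✓)  01111(✓)  10000(✓)  10001(✓)  10010(✓)  10110(✓)  10111(✓)  11001(✓)  11100(✓)  11110(✓)
size-2^1 implicants → -0000(✓)  -0001(✓)  -0111  -1001(✓)  -1100  0-001(✓)  0-111  0000-(✓)  01-11  010-1  0101-  1-001(✓)  1-110  10-10  100-0  1000-(✓)  1011-  111-0
size-2^2 implicants → --001  -000-
Unchecked terms (primes): --001, -000-, -0111, -1100, 0-111, 01-11, 010-1, 0101-, 1-110, 10-10, 100-0, 1011-, 111-0
Minterm coverage:
  m0 ⊆ -000- [E]
  m1 ⊆ --001,-000-
  m7 ⊆ -0111,0-111
  m9 ⊆ --001,010-1
  m10 ⊆ 0101- [E]
  m11 ⊆ 01-11,010-1,0101-
  m12 ⊆ -1100 [E]
  m15 ⊆ 0-111,01-11
  m16 ⊆ -000-,100-0
  m17 ⊆ --001,-000-
  m18 ⊆ 10-10,100-0
  m22 ⊆ 1-110,10-10,1011-
  m23 ⊆ -0111,1011-
  m25 ⊆ --001 [E]
  m28 ⊆ -1100,111-0
  m30 ⊆ 1-110,111-0
E = {--001, -000-, -1100, 0101-}

4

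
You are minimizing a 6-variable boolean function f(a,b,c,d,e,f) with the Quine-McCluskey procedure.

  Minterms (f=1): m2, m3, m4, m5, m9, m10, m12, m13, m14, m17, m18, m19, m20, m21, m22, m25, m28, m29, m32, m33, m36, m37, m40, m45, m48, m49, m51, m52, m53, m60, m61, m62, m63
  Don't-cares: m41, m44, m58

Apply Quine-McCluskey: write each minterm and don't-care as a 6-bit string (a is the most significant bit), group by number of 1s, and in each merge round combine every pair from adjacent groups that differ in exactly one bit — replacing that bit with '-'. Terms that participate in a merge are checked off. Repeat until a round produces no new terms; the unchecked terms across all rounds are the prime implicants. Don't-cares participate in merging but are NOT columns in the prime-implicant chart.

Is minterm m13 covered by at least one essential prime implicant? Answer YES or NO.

size-2^0 implicants → 000010(✓)  000011(✓)  000100(✓)  000101(✓)  001001(✓)  001010(✓)  001100(✓)  001101(✓)  001110(✓)  010001(✓)  010010(✓)  010011(✓)  010100(✓)  010101(✓)  010110(✓)  011001(✓)  011100(✓)  011101(✓)  100000(✓)  100001(✓)  100100(✓)  100101(✓)  101000(✓)  101001(✓)  101100(✓)  101101(✓)  110000(✓)  110001(✓)  110011(✓)  110100(✓)  110101(✓)  111010(✓)  111100(✓)  111101(✓)  111110(✓)  111111(✓)
size-2^1 implicants → -00100(✓)  -00101(✓)  -01001(✓)  -01100(✓)  -01101(✓)  -10001(✓)  -10011(✓)  -10100(✓)  -10101(✓)  -11100(✓)  -11101(✓)  0-0010(✓)  0-0011(✓)  0-0100(✓)  0-0101(✓)  0-1001(✓)  0-1100(✓)  0-1101(✓)  00-010  00-100(✓)  00-101(✓)  00001-(✓)  00010-(✓)  001-01(✓)  001-10  0011-0  00110-(✓)  01-001(✓)  01-100(✓)  01-101(✓)  010-01(✓)  010-10  0100-1(✓)  01001-(✓)  0101-0  01010-(✓)  011-01(✓)  01110-(✓)  1-0000(✓)  1-0001(✓)  1-0100(✓)  1-0101(✓)  1-1100(✓)  1-1101(✓)  10-000(✓)  10-001(✓)  10-100(✓)  10-101(✓)  100-00(✓)  100-01(✓)  10000-(✓)  10010-(✓)  101-00(✓)  101-01(✓)  10100-(✓)  10110-(✓)  11-100(✓)  11-101(✓)  110-00(✓)  110-01(✓)  1100-1(✓)  11000-(✓)  11010-(✓)  111-10  1111-0(✓)  1111-1(✓)  11110-(✓)  11111-(✓)
size-2^2 implicants → --0100(✓)  --0101(✓)  --1100(✓)  --1101(✓)  -0-100(✓)  -0-101(✓)  -0010-(✓)  -01-01  -0110-(✓)  -1-100(✓)  -1-101(✓)  -10-01  -100-1  -1010-(✓)  -1110-(✓)  0--100(✓)  0--101(✓)  0-001-  0-010-(✓)  0-1-01  0-110-(✓)  00-10-(✓)  01--01  01-10-(✓)  1--100(✓)  1--101(✓)  1-0-00(✓)  1-0-01(✓)  1-000-(✓)  1-010-(✓)  1-110-(✓)  10--00(✓)  10--01(✓)  10-00-(✓)  10-10-(✓)  100-0-(✓)  101-0-(✓)  11-10-(✓)  110-0-(✓)  1111--
size-2^3 implicants → ---100(✓)  ---101(✓)  --010-(✓)  --110-(✓)  -0-10-(✓)  -1-10-(✓)  0--10-(✓)  1--10-(✓)  1-0-0-  10--0-
size-2^4 implicants → ---10-
Unchecked terms (primes): ---10-, -01-01, -10-01, -100-1, 0-001-, 0-1-01, 00-010, 001-10, 0011-0, 01--01, 010-10, 0101-0, 1-0-0-, 10--0-, 111-10, 1111--
Minterm coverage:
  m2 ⊆ 0-001-,00-010
  m3 ⊆ 0-001- [E]
  m4 ⊆ ---10- [E]
  m5 ⊆ ---10- [E]
  m9 ⊆ -01-01,0-1-01
  m10 ⊆ 00-010,001-10
  m12 ⊆ ---10-,0011-0
  m13 ⊆ ---10-,-01-01,0-1-01
  m14 ⊆ 001-10,0011-0
  m17 ⊆ -10-01,-100-1,01--01
  m18 ⊆ 0-001-,010-10
  m19 ⊆ -100-1,0-001-
  m20 ⊆ ---10-,0101-0
  m21 ⊆ ---10-,-10-01,01--01
  m22 ⊆ 010-10,0101-0
  m25 ⊆ 0-1-01,01--01
  m28 ⊆ ---10- [E]
  m29 ⊆ ---10-,0-1-01,01--01
  m32 ⊆ 1-0-0-,10--0-
  m33 ⊆ 1-0-0-,10--0-
  m36 ⊆ ---10-,1-0-0-,10--0-
  m37 ⊆ ---10-,1-0-0-,10--0-
  m40 ⊆ 10--0- [E]
  m45 ⊆ ---10-,-01-01,10--0-
  m48 ⊆ 1-0-0- [E]
  m49 ⊆ -10-01,-100-1,1-0-0-
  m51 ⊆ -100-1 [E]
  m52 ⊆ ---10-,1-0-0-
  m53 ⊆ ---10-,-10-01,1-0-0-
  m60 ⊆ ---10-,1111--
  m61 ⊆ ---10-,1111--
  m62 ⊆ 111-10,1111--
  m63 ⊆ 1111-- [E]
E = {---10-, -100-1, 0-001-, 1-0-0-, 10--0-, 1111--}

YES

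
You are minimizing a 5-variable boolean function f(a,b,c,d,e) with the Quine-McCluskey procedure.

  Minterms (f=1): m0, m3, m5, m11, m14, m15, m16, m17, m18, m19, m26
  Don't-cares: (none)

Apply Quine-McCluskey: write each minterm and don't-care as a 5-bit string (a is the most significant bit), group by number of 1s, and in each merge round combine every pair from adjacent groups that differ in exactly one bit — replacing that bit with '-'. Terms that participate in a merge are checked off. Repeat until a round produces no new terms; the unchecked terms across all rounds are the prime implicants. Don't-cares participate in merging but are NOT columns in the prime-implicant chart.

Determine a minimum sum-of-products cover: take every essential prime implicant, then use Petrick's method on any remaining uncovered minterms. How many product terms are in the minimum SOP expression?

size-2^0 implicants → 00000(✓)  00011(✓)  00101  01011(✓)  01110(✓)  01111(✓)  10000(✓)  10001(✓)  10010(✓)  10011(✓)  11010(✓)
size-2^1 implicants → -0000  -0011  0-011  01-11  0111-  1-010  100-0(✓)  100-1(✓)  1000-(✓)  1001-(✓)
size-2^2 implicants → 100--
Unchecked terms (primes): -0000, -0011, 0-011, 00101, 01-11, 0111-, 1-010, 100--
Minterm coverage:
  m0 ⊆ -0000 [E]
  m3 ⊆ -0011,0-011
  m5 ⊆ 00101 [E]
  m11 ⊆ 0-011,01-11
  m14 ⊆ 0111- [E]
  m15 ⊆ 01-11,0111-
  m16 ⊆ -0000,100--
  m17 ⊆ 100-- [E]
  m18 ⊆ 1-010,100--
  m19 ⊆ -0011,100--
  m26 ⊆ 1-010 [E]
E = {-0000, 00101, 0111-, 1-010, 100--}
Petrick residual → 0-011
Cover = b'c'd'e' + a'c'de + a'b'cd'e + a'bcd + ac'de' + ab'c'  |cover|=6

6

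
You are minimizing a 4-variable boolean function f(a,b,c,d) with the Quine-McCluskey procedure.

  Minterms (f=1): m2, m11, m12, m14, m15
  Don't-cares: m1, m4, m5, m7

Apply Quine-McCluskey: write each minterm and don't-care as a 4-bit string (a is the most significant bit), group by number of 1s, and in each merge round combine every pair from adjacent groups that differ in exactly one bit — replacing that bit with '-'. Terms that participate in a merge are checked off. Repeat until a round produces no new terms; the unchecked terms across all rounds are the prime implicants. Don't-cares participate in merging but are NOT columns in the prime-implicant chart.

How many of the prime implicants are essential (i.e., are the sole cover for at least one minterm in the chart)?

size-2^0 implicants → 0001(✓)  0010  0100(✓)  0101(✓)  0111(✓)  1011(✓)  1100(✓)  1110(✓)  1111(✓)
size-2^1 implicants → -100  -111  0-01  01-1  010-  1-11  11-0  111-
Unchecked terms (primes): -100, -111, 0-01, 0010, 01-1, 010-, 1-11, 11-0, 111-
Minterm coverage:
  m2 ⊆ 0010 [E]
  m11 ⊆ 1-11 [E]
  m12 ⊆ -100,11-0
  m14 ⊆ 11-0,111-
  m15 ⊆ -111,1-11,111-
E = {0010, 1-11}

2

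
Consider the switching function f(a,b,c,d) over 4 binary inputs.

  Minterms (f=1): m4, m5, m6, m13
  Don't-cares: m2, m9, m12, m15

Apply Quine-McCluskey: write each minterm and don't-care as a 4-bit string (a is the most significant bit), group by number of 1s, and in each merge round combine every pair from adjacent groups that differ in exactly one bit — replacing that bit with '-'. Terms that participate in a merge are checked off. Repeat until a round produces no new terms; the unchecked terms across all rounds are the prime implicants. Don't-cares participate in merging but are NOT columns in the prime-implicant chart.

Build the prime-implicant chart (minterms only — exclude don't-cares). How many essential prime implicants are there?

Round 0: 0010✓ 0100✓ 0101✓ 0110✓ 1001✓ 1100✓ 1101✓ 1111✓
Round 1: -100✓ -101✓ 0-10 01-0 010-✓ 1-01 11-1 110-✓
Round 2: -10-
PIs = {-10-, 0-10, 01-0, 1-01, 11-1}
Coverage chart:
  m4: -10-,01-0
  m5: -10- ←essential
  m6: 0-10,01-0
  m13: -10-,1-01,11-1
Essential: -10-

1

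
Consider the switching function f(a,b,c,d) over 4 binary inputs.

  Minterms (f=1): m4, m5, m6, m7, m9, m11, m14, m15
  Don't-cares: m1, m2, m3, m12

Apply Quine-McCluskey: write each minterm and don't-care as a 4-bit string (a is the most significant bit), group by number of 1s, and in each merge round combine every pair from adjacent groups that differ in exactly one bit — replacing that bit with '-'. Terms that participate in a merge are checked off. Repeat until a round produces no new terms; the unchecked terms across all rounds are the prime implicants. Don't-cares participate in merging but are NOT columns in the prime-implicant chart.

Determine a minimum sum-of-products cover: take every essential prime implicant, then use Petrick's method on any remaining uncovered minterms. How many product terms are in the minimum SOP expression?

3

[col 0] 0001*, 0010*, 0011*, 0100*, 0101*, 0110*, 0111*, 1001*, 1011*, 1100*, 1110*, 1111*
[col 1] -001*, -011*, -100*, -110*, -111*, 0-01*, 0-10*, 0-11*, 00-1*, 001-*, 01-0*, 01-1*, 010-*, 011-*, 1-11*, 10-1*, 11-0*, 111-*
[col 2] --11, -0-1, -1-0, -11-, 0--1, 0-1-, 01--
Prime implicants: --11, -0-1, -1-0, -11-, 0--1, 0-1-, 01--
PI chart (minterm → PIs covering it):
  4 | -1-0,01--
  5 | 0--1,01--
  6 | -1-0,-11-,0-1-,01--
  7 | --11,-11-,0--1,0-1-,01--
  9 | -0-1  (sole → essential)
  11 | --11,-0-1
  14 | -1-0,-11-
  15 | --11,-11-
Essential prime implicants: -0-1
Petrick residual → -11-, 01--
Minimum SOP uses 3 PIs: b'd + bc + a'b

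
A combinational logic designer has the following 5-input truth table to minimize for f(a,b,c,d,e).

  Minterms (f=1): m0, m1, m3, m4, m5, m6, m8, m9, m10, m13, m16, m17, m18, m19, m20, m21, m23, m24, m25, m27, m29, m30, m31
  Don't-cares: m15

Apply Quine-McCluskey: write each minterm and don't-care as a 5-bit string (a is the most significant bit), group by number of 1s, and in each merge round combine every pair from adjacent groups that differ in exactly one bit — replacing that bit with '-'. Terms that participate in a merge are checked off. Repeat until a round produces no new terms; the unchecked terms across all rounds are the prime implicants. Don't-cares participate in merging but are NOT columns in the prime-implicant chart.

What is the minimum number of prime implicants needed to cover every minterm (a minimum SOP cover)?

[col 0] 00000*, 00001*, 00011*, 00100*, 00101*, 00110*, 01000*, 01001*, 01010*, 01101*, 01111*, 10000*, 10001*, 10010*, 10011*, 10100*, 10101*, 10111*, 11000*, 11001*, 11011*, 11101*, 11110*, 11111*
[col 1] -0000*, -0001*, -0011*, -0100*, -0101*, -1000*, -1001*, -1101*, -1111*, 0-000*, 0-001*, 0-101*, 00-00*, 00-01*, 000-1*, 0000-*, 001-0, 0010-*, 01-01*, 010-0, 0100-*, 011-1*, 1-000*, 1-001*, 1-011*, 1-101*, 1-111*, 10-00*, 10-01*, 10-11*, 100-0*, 100-1*, 1000-*, 1001-*, 101-1*, 1010-*, 11-01*, 11-11*, 110-1*, 1100-*, 111-1*, 1111-
[col 2] --000*, --001*, --101*, -0-00*, -0-01*, -00-1, -000-*, -010-*, -1-01*, -100-*, -11-1, 0--01*, 0-00-*, 00-0-*, 1--01*, 1--11*, 1-0-1*, 1-00-*, 1-1-1*, 10--1*, 10-0-*, 100--, 11--1*
[col 3] ---01, --00-, -0-0-, 1---1
Prime implicants: ---01, --00-, -0-0-, -00-1, -11-1, 001-0, 010-0, 1---1, 100--, 1111-
PI chart (minterm → PIs covering it):
  0 | --00-,-0-0-
  1 | ---01,--00-,-0-0-,-00-1
  3 | -00-1  (sole → essential)
  4 | -0-0-,001-0
  5 | ---01,-0-0-
  6 | 001-0  (sole → essential)
  8 | --00-,010-0
  9 | ---01,--00-
  10 | 010-0  (sole → essential)
  13 | ---01,-11-1
  16 | --00-,-0-0-,100--
  17 | ---01,--00-,-0-0-,-00-1,1---1,100--
  18 | 100--  (sole → essential)
  19 | -00-1,1---1,100--
  20 | -0-0-  (sole → essential)
  21 | ---01,-0-0-,1---1
  23 | 1---1  (sole → essential)
  24 | --00-  (sole → essential)
  25 | ---01,--00-,1---1
  27 | 1---1  (sole → essential)
  29 | ---01,-11-1,1---1
  30 | 1111-  (sole → essential)
  31 | -11-1,1---1,1111-
Essential prime implicants: --00-, -0-0-, -00-1, 001-0, 010-0, 1---1, 100--, 1111-
Petrick residual → ---01
Minimum SOP uses 9 PIs: d'e + c'd' + b'd' + b'c'e + a'b'ce' + a'bc'e' + ae + ab'c' + abcd

9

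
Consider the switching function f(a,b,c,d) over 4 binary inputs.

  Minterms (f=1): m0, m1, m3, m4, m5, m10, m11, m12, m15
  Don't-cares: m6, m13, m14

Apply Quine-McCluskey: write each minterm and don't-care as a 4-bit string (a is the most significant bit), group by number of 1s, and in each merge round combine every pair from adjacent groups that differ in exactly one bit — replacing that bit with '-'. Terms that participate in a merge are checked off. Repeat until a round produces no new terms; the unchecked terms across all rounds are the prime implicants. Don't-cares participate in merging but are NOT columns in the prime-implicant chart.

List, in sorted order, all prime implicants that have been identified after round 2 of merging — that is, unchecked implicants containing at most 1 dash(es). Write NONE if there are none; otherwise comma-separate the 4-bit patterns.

-011, 00-1

Round 0: 0000✓ 0001✓ 0011✓ 0100✓ 0101✓ 0110✓ 1010✓ 1011✓ 1100✓ 1101✓ 1110✓ 1111✓
Round 1: -011 -100✓ -101✓ -110✓ 0-00✓ 0-01✓ 00-1 000-✓ 01-0✓ 010-✓ 1-10✓ 1-11✓ 101-✓ 11-0✓ 11-1✓ 110-✓ 111-✓
Round 2: -1-0 -10- 0-0- 1-1- 11--
PIs = {-011, -1-0, -10-, 0-0-, 00-1, 1-1-, 11--}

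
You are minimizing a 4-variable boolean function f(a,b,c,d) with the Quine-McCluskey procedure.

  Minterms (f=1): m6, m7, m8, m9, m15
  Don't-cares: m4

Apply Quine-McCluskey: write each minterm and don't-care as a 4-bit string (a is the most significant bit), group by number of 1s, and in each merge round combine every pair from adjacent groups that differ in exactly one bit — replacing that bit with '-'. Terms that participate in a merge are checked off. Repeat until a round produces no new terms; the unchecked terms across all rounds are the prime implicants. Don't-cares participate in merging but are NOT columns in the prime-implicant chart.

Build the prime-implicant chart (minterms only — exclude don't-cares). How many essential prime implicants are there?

[col 0] 0100*, 0110*, 0111*, 1000*, 1001*, 1111*
[col 1] -111, 01-0, 011-, 100-
Prime implicants: -111, 01-0, 011-, 100-
PI chart (minterm → PIs covering it):
  6 | 01-0,011-
  7 | -111,011-
  8 | 100-  (sole → essential)
  9 | 100-  (sole → essential)
  15 | -111  (sole → essential)
Essential prime implicants: -111, 100-

2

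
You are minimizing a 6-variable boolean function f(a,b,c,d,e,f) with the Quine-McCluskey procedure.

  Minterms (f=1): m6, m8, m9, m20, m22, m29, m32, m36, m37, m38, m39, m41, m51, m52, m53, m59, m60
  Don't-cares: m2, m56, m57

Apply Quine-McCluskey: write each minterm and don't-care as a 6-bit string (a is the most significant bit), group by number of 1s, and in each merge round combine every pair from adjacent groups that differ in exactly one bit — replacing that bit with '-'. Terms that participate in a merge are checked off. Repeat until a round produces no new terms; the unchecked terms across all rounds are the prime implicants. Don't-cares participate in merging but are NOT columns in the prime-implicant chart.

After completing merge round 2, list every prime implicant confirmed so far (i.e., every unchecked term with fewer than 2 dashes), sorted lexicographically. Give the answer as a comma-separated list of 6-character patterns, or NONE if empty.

-00110, -01001, -10100, 0-0110, 000-10, 00100-, 0101-0, 011101, 1-1001, 100-00, 11-011, 11-100, 111-00, 1110-1, 11100-

Round 0: 000010✓ 000110✓ 001000✓ 001001✓ 010100✓ 010110✓ 011101 100000✓ 100100✓ 100101✓ 100110✓ 100111✓ 101001✓ 110011✓ 110100✓ 110101✓ 111000✓ 111001✓ 111011✓ 111100✓
Round 1: -00110 -01001 -10100 0-0110 000-10 00100- 0101-0 1-0100✓ 1-0101✓ 1-1001 100-00 1001-0✓ 1001-1✓ 10010-✓ 10011-✓ 11-011 11-100 11010-✓ 111-00 1110-1 11100-
Round 2: 1-010- 1001--
PIs = {-00110, -01001, -10100, 0-0110, 000-10, 00100-, 0101-0, 011101, 1-010-, 1-1001, 100-00, 1001--, 11-011, 11-100, 111-00, 1110-1, 11100-}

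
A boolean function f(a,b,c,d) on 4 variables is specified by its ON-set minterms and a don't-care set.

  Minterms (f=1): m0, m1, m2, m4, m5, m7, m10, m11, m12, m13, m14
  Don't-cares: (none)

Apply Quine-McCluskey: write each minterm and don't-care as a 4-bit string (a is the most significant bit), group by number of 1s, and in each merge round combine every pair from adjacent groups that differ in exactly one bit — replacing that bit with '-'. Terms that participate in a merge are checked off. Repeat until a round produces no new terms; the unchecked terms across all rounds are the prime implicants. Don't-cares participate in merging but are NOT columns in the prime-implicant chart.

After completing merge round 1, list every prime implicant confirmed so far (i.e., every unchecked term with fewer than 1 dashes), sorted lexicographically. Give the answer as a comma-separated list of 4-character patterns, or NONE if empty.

[col 0] 0000*, 0001*, 0010*, 0100*, 0101*, 0111*, 1010*, 1011*, 1100*, 1101*, 1110*
[col 1] -010, -100*, -101*, 0-00*, 0-01*, 00-0, 000-*, 01-1, 010-*, 1-10, 101-, 11-0, 110-*
[col 2] -10-, 0-0-
Prime implicants: -010, -10-, 0-0-, 00-0, 01-1, 1-10, 101-, 11-0

NONE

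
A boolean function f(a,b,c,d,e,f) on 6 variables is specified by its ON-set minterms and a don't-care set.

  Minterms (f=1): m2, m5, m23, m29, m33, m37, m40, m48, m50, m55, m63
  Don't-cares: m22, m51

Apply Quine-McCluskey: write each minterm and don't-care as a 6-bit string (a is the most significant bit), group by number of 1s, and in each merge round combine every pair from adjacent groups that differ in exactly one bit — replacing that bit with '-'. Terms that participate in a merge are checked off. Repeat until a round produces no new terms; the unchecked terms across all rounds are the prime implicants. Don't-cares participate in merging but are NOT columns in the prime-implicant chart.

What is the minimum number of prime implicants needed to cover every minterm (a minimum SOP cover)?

8

[col 0] 000010, 000101*, 010110*, 010111*, 011101, 100001*, 100101*, 101000, 110000*, 110010*, 110011*, 110111*, 111111*
[col 1] -00101, -10111, 01011-, 100-01, 11-111, 110-11, 1100-0, 11001-
Prime implicants: -00101, -10111, 000010, 01011-, 011101, 100-01, 101000, 11-111, 110-11, 1100-0, 11001-
PI chart (minterm → PIs covering it):
  2 | 000010  (sole → essential)
  5 | -00101  (sole → essential)
  23 | -10111,01011-
  29 | 011101  (sole → essential)
  33 | 100-01  (sole → essential)
  37 | -00101,100-01
  40 | 101000  (sole → essential)
  48 | 1100-0  (sole → essential)
  50 | 1100-0,11001-
  55 | -10111,11-111,110-11
  63 | 11-111  (sole → essential)
Essential prime implicants: -00101, 000010, 011101, 100-01, 101000, 11-111, 1100-0
Petrick residual → -10111
Minimum SOP uses 8 PIs: b'c'de'f + bc'def + a'b'c'd'ef' + a'bcde'f + ab'c'e'f + ab'cd'e'f' + abdef + abc'd'f'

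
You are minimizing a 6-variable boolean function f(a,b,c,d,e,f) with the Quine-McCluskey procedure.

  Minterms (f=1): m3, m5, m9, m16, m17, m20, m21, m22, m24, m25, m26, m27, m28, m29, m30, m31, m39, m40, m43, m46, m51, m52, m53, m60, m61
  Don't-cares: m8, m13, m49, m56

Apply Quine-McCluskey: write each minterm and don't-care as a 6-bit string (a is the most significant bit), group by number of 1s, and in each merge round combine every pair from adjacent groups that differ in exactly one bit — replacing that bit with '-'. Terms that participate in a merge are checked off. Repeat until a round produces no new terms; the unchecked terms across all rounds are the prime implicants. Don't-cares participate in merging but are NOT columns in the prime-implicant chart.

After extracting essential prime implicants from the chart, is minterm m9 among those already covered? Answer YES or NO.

Round 0: 000011 000101✓ 001000✓ 001001✓ 001101✓ 010000✓ 010001✓ 010100✓ 010101✓ 010110✓ 011000✓ 011001✓ 011010✓ 011011✓ 011100✓ 011101✓ 011110✓ 011111✓ 100111 101000✓ 101011 101110 110001✓ 110011✓ 110100✓ 110101✓ 111000✓ 111100✓ 111101✓
Round 1: -01000✓ -10001✓ -10100✓ -10101✓ -11000✓ -11100✓ -11101✓ 0-0101✓ 0-1000✓ 0-1001✓ 0-1101✓ 00-101✓ 001-01✓ 00100-✓ 01-000✓ 01-001✓ 01-100✓ 01-101✓ 01-110✓ 010-00✓ 010-01✓ 01000-✓ 0101-0✓ 01010-✓ 011-00✓ 011-01✓ 011-10✓ 011-11✓ 0110-0✓ 0110-1✓ 01100-✓ 01101-✓ 0111-0✓ 0111-1✓ 01110-✓ 01111-✓ 1-1000✓ 11-100✓ 11-101✓ 110-01✓ 1100-1 11010-✓ 111-00✓ 11110-✓
Round 2: --1000 -1-100✓ -1-101✓ -10-01 -1010-✓ -11-00 -1110-✓ 0--101 0-1-01 0-100- 01--00✓ 01--01✓ 01-00-✓ 01-1-0 01-10-✓ 010-0-✓ 011--0✓ 011--1✓ 011-0-✓ 011-1-✓ 0110--✓ 0111--✓ 11-10-✓
Round 3: -1-10- 01--0- 011---
PIs = {--1000, -1-10-, -10-01, -11-00, 0--101, 0-1-01, 0-100-, 000011, 01--0-, 01-1-0, 011---, 100111, 101011, 101110, 1100-1}
Coverage chart:
  m3: 000011 ←essential
  m5: 0--101 ←essential
  m9: 0-1-01,0-100-
  m16: 01--0- ←essential
  m17: -10-01,01--0-
  m20: -1-10-,01--0-,01-1-0
  m21: -1-10-,-10-01,0--101,01--0-
  m22: 01-1-0 ←essential
  m24: --1000,-11-00,0-100-,01--0-,011---
  m25: 0-1-01,0-100-,01--0-,011---
  m26: 011--- ←essential
  m27: 011--- ←essential
  m28: -1-10-,-11-00,01--0-,01-1-0,011---
  m29: -1-10-,0--101,0-1-01,01--0-,011---
  m30: 01-1-0,011---
  m31: 011--- ←essential
  m39: 100111 ←essential
  m40: --1000 ←essential
  m43: 101011 ←essential
  m46: 101110 ←essential
  m51: 1100-1 ←essential
  m52: -1-10- ←essential
  m53: -1-10-,-10-01
  m60: -1-10-,-11-00
  m61: -1-10- ←essential
Essential: --1000, -1-10-, 0--101, 000011, 01--0-, 01-1-0, 011---, 100111, 101011, 101110, 1100-1

NO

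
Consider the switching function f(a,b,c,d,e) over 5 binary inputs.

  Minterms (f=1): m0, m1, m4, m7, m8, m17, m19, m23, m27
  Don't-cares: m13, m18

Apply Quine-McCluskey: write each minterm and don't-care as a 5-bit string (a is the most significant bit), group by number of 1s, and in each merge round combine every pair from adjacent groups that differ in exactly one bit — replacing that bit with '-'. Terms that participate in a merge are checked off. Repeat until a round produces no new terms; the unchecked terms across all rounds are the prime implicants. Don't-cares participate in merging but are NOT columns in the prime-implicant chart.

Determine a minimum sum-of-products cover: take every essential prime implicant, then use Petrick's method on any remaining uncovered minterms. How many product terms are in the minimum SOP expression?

5

size-2^0 implicants → 00000(✓)  00001(✓)  00100(✓)  00111(✓)  01000(✓)  01101  10001(✓)  10010(✓)  10011(✓)  10111(✓)  11011(✓)
size-2^1 implicants → -0001  -0111  0-000  00-00  0000-  1-011  10-11  100-1  1001-
Unchecked terms (primes): -0001, -0111, 0-000, 00-00, 0000-, 01101, 1-011, 10-11, 100-1, 1001-
Minterm coverage:
  m0 ⊆ 0-000,00-00,0000-
  m1 ⊆ -0001,0000-
  m4 ⊆ 00-00 [E]
  m7 ⊆ -0111 [E]
  m8 ⊆ 0-000 [E]
  m17 ⊆ -0001,100-1
  m19 ⊆ 1-011,10-11,100-1,1001-
  m23 ⊆ -0111,10-11
  m27 ⊆ 1-011 [E]
E = {-0111, 0-000, 00-00, 1-011}
Petrick residual → -0001
Cover = b'c'd'e + b'cde + a'c'd'e' + a'b'd'e' + ac'de  |cover|=5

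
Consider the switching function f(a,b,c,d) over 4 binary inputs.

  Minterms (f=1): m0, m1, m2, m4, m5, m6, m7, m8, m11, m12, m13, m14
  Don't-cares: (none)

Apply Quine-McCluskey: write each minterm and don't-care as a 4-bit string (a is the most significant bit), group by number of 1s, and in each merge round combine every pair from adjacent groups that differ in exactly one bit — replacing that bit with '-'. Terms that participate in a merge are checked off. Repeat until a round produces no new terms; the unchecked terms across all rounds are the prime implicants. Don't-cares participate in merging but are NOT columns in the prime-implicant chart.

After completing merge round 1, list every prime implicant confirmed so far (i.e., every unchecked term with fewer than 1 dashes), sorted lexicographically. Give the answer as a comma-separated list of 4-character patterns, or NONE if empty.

1011

[col 0] 0000*, 0001*, 0010*, 0100*, 0101*, 0110*, 0111*, 1000*, 1011, 1100*, 1101*, 1110*
[col 1] -000*, -100*, -101*, -110*, 0-00*, 0-01*, 0-10*, 00-0*, 000-*, 01-0*, 01-1*, 010-*, 011-*, 1-00*, 11-0*, 110-*
[col 2] --00, -1-0, -10-, 0--0, 0-0-, 01--
Prime implicants: --00, -1-0, -10-, 0--0, 0-0-, 01--, 1011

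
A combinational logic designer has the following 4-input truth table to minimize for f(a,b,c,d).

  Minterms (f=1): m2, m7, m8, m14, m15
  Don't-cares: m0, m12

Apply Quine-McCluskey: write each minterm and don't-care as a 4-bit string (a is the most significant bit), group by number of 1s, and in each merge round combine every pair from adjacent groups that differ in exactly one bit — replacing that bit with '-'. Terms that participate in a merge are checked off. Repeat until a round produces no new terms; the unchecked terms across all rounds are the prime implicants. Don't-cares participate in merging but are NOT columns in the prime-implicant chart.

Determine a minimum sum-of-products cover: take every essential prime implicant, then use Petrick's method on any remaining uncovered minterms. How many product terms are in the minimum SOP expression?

4

[col 0] 0000*, 0010*, 0111*, 1000*, 1100*, 1110*, 1111*
[col 1] -000, -111, 00-0, 1-00, 11-0, 111-
Prime implicants: -000, -111, 00-0, 1-00, 11-0, 111-
PI chart (minterm → PIs covering it):
  2 | 00-0  (sole → essential)
  7 | -111  (sole → essential)
  8 | -000,1-00
  14 | 11-0,111-
  15 | -111,111-
Essential prime implicants: -111, 00-0
Petrick residual → -000, 11-0
Minimum SOP uses 4 PIs: b'c'd' + bcd + a'b'd' + abd'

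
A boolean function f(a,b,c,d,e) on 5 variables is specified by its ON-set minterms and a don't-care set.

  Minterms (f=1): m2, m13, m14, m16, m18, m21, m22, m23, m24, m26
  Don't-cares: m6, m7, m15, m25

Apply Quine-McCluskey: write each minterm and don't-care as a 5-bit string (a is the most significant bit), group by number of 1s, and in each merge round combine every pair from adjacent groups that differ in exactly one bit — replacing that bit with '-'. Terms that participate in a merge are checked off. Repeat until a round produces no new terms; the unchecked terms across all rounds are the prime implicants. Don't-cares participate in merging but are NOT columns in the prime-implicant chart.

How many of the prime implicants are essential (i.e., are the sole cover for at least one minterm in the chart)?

5

size-2^0 implicants → 00010(✓)  00110(✓)  00111(✓)  01101(✓)  01110(✓)  01111(✓)  10000(✓)  10010(✓)  10101(✓)  10110(✓)  10111(✓)  11000(✓)  11001(✓)  11010(✓)
size-2^1 implicants → -0010(✓)  -0110(✓)  -0111(✓)  0-110(✓)  0-111(✓)  00-10(✓)  0011-(✓)  011-1  0111-(✓)  1-000(✓)  1-010(✓)  10-10(✓)  100-0(✓)  101-1  1011-(✓)  110-0(✓)  1100-
size-2^2 implicants → -0-10  -011-  0-11-  1-0-0
Unchecked terms (primes): -0-10, -011-, 0-11-, 011-1, 1-0-0, 101-1, 1100-
Minterm coverage:
  m2 ⊆ -0-10 [E]
  m13 ⊆ 011-1 [E]
  m14 ⊆ 0-11- [E]
  m16 ⊆ 1-0-0 [E]
  m18 ⊆ -0-10,1-0-0
  m21 ⊆ 101-1 [E]
  m22 ⊆ -0-10,-011-
  m23 ⊆ -011-,101-1
  m24 ⊆ 1-0-0,1100-
  m26 ⊆ 1-0-0 [E]
E = {-0-10, 0-11-, 011-1, 1-0-0, 101-1}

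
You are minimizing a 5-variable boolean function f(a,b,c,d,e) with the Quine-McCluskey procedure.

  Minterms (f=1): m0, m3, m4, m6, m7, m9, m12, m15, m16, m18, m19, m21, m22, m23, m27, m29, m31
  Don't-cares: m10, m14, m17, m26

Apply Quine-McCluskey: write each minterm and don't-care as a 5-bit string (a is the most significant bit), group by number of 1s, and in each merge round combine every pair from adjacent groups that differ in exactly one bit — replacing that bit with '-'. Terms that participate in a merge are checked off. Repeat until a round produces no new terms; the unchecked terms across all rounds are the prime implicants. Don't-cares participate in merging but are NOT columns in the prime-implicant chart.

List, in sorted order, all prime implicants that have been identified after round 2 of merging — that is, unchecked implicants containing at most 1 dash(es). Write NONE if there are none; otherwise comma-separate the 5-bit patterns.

[col 0] 00000*, 00011*, 00100*, 00110*, 00111*, 01001, 01010*, 01100*, 01110*, 01111*, 10000*, 10001*, 10010*, 10011*, 10101*, 10110*, 10111*, 11010*, 11011*, 11101*, 11111*
[col 1] -0000, -0011*, -0110*, -0111*, -1010, -1111*, 0-100*, 0-110*, 0-111*, 00-00, 00-11*, 001-0*, 0011-*, 01-10, 011-0*, 0111-*, 1-010*, 1-011*, 1-101*, 1-111*, 10-01*, 10-10*, 10-11*, 100-0*, 100-1*, 1000-*, 1001-*, 101-1*, 1011-*, 11-11*, 1101-*, 111-1*
[col 2] --111, -0-11, -011-, 0-1-0, 0-11-, 1--11, 1-01-, 1-1-1, 10--1, 10-1-, 100--
Prime implicants: --111, -0-11, -0000, -011-, -1010, 0-1-0, 0-11-, 00-00, 01-10, 01001, 1--11, 1-01-, 1-1-1, 10--1, 10-1-, 100--

-0000, -1010, 00-00, 01-10, 01001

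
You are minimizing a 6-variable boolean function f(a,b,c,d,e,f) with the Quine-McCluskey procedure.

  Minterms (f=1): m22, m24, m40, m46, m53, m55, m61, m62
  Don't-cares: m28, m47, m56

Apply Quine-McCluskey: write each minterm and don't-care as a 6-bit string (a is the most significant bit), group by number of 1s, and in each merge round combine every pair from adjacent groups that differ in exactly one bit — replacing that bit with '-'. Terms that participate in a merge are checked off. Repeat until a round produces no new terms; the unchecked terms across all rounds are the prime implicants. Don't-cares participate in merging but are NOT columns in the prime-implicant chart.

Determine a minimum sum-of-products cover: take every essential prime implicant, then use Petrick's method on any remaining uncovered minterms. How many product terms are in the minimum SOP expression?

6

[col 0] 010110, 011000*, 011100*, 101000*, 101110*, 101111*, 110101*, 110111*, 111000*, 111101*, 111110*
[col 1] -11000, 011-00, 1-1000, 1-1110, 10111-, 11-101, 1101-1
Prime implicants: -11000, 010110, 011-00, 1-1000, 1-1110, 10111-, 11-101, 1101-1
PI chart (minterm → PIs covering it):
  22 | 010110  (sole → essential)
  24 | -11000,011-00
  40 | 1-1000  (sole → essential)
  46 | 1-1110,10111-
  53 | 11-101,1101-1
  55 | 1101-1  (sole → essential)
  61 | 11-101  (sole → essential)
  62 | 1-1110  (sole → essential)
Essential prime implicants: 010110, 1-1000, 1-1110, 11-101, 1101-1
Petrick residual → -11000
Minimum SOP uses 6 PIs: bcd'e'f' + a'bc'def' + acd'e'f' + acdef' + abde'f + abc'df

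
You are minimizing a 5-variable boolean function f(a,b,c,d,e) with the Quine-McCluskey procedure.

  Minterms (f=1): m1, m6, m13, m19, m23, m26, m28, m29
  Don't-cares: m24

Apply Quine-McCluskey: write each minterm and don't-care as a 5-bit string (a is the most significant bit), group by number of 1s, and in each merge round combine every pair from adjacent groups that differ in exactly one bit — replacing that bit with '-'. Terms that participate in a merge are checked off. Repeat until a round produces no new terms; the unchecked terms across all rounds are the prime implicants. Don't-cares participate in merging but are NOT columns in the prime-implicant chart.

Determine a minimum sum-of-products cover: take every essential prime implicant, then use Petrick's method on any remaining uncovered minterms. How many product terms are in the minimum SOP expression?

6

[col 0] 00001, 00110, 01101*, 10011*, 10111*, 11000*, 11010*, 11100*, 11101*
[col 1] -1101, 10-11, 11-00, 110-0, 1110-
Prime implicants: -1101, 00001, 00110, 10-11, 11-00, 110-0, 1110-
PI chart (minterm → PIs covering it):
  1 | 00001  (sole → essential)
  6 | 00110  (sole → essential)
  13 | -1101  (sole → essential)
  19 | 10-11  (sole → essential)
  23 | 10-11  (sole → essential)
  26 | 110-0  (sole → essential)
  28 | 11-00,1110-
  29 | -1101,1110-
Essential prime implicants: -1101, 00001, 00110, 10-11, 110-0
Petrick residual → 11-00
Minimum SOP uses 6 PIs: bcd'e + a'b'c'd'e + a'b'cde' + ab'de + abd'e' + abc'e'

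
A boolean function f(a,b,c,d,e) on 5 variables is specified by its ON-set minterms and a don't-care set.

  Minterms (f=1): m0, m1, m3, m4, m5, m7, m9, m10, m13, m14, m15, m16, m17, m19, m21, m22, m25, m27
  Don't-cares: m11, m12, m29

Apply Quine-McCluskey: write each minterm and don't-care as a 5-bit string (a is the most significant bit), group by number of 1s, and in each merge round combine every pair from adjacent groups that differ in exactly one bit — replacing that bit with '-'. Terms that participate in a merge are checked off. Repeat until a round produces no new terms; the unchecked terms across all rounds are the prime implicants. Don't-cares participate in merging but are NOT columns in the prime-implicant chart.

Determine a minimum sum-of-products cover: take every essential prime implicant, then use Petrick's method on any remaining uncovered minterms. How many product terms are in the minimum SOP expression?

7

[col 0] 00000*, 00001*, 00011*, 00100*, 00101*, 00111*, 01001*, 01010*, 01011*, 01100*, 01101*, 01110*, 01111*, 10000*, 10001*, 10011*, 10101*, 10110, 11001*, 11011*, 11101*
[col 1] -0000*, -0001*, -0011*, -0101*, -1001*, -1011*, -1101*, 0-001*, 0-011*, 0-100*, 0-101*, 0-111*, 00-00*, 00-01*, 00-11*, 000-1*, 0000-*, 001-1*, 0010-*, 01-01*, 01-10*, 01-11*, 010-1*, 0101-*, 011-0*, 011-1*, 0110-*, 0111-*, 1-001*, 1-011*, 1-101*, 10-01*, 100-1*, 1000-*, 11-01*, 110-1*
[col 2] --001*, --011*, --101*, -0-01*, -00-1*, -000-, -1-01*, -10-1*, 0--01*, 0--11*, 0-0-1*, 0-1-1*, 0-10-, 00--1*, 00-0-, 01--1*, 01-1-, 011--, 1--01*, 1-0-1*
[col 3] ---01, --0-1, 0---1
Prime implicants: ---01, --0-1, -000-, 0---1, 0-10-, 00-0-, 01-1-, 011--, 10110
PI chart (minterm → PIs covering it):
  0 | -000-,00-0-
  1 | ---01,--0-1,-000-,0---1,00-0-
  3 | --0-1,0---1
  4 | 0-10-,00-0-
  5 | ---01,0---1,0-10-,00-0-
  7 | 0---1  (sole → essential)
  9 | ---01,--0-1,0---1
  10 | 01-1-  (sole → essential)
  13 | ---01,0---1,0-10-,011--
  14 | 01-1-,011--
  15 | 0---1,01-1-,011--
  16 | -000-  (sole → essential)
  17 | ---01,--0-1,-000-
  19 | --0-1  (sole → essential)
  21 | ---01  (sole → essential)
  22 | 10110  (sole → essential)
  25 | ---01,--0-1
  27 | --0-1  (sole → essential)
Essential prime implicants: ---01, --0-1, -000-, 0---1, 01-1-, 10110
Petrick residual → 0-10-
Minimum SOP uses 7 PIs: d'e + c'e + b'c'd' + a'e + a'cd' + a'bd + ab'cde'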